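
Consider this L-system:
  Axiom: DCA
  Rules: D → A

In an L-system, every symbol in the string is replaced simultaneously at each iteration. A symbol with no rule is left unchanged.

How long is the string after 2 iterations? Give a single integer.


Answer: 3

Derivation:
Step 0: length = 3
Step 1: length = 3
Step 2: length = 3


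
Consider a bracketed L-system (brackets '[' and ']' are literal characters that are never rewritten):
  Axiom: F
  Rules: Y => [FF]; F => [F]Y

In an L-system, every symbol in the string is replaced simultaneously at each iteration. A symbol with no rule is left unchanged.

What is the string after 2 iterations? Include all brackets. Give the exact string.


Step 0: F
Step 1: [F]Y
Step 2: [[F]Y][FF]

Answer: [[F]Y][FF]


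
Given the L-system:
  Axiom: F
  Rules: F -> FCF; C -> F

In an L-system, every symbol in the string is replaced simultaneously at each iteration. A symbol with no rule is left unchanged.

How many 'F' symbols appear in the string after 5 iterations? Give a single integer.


Step 0: F  (1 'F')
Step 1: FCF  (2 'F')
Step 2: FCFFFCF  (5 'F')
Step 3: FCFFFCFFCFFCFFFCF  (12 'F')
Step 4: FCFFFCFFCFFCFFFCFFCFFFCFFCFFFCFFCFFCFFFCF  (29 'F')
Step 5: FCFFFCFFCFFCFFFCFFCFFFCFFCFFFCFFCFFCFFFCFFCFFFCFFCFFCFFFCFFCFFFCFFCFFCFFFCFFCFFFCFFCFFFCFFCFFCFFFCF  (70 'F')

Answer: 70


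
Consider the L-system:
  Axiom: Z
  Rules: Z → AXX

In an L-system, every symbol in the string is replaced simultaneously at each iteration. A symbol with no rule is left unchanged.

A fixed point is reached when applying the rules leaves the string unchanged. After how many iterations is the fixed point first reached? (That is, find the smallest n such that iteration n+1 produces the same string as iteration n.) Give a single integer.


Answer: 1

Derivation:
Step 0: Z
Step 1: AXX
Step 2: AXX  (unchanged — fixed point at step 1)


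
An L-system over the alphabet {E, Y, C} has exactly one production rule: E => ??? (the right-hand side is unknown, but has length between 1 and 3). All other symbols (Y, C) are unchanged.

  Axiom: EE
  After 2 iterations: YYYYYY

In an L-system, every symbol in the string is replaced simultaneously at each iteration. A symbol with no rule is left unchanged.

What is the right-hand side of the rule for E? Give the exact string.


Trying E => YYY:
  Step 0: EE
  Step 1: YYYYYY
  Step 2: YYYYYY
Matches the given result.

Answer: YYY


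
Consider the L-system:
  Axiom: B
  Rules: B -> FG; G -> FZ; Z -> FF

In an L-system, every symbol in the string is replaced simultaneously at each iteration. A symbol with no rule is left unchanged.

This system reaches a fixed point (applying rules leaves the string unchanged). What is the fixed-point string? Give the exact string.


Answer: FFFF

Derivation:
Step 0: B
Step 1: FG
Step 2: FFZ
Step 3: FFFF
Step 4: FFFF  (unchanged — fixed point at step 3)


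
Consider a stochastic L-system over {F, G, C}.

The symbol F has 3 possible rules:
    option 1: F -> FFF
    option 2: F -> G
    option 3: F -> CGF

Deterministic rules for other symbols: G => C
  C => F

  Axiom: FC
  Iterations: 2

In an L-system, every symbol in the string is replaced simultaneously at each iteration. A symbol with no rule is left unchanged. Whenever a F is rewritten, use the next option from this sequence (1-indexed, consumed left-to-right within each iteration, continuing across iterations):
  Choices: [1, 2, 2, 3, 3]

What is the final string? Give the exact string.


Step 0: FC
Step 1: FFFF  (used choices [1])
Step 2: GGCGFCGF  (used choices [2, 2, 3, 3])

Answer: GGCGFCGF


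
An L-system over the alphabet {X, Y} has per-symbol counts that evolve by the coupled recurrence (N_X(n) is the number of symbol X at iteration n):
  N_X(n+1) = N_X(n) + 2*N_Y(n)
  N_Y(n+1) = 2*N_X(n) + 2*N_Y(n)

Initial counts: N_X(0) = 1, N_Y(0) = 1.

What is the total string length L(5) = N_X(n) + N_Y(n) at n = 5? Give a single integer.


Step 0: N_X=1, N_Y=1, L=2
Step 1: N_X=3, N_Y=4, L=7
Step 2: N_X=11, N_Y=14, L=25
Step 3: N_X=39, N_Y=50, L=89
Step 4: N_X=139, N_Y=178, L=317
Step 5: N_X=495, N_Y=634, L=1129

Answer: 1129


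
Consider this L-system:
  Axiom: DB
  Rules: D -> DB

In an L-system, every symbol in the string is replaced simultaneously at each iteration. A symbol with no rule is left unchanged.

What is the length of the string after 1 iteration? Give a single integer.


Answer: 3

Derivation:
Step 0: length = 2
Step 1: length = 3


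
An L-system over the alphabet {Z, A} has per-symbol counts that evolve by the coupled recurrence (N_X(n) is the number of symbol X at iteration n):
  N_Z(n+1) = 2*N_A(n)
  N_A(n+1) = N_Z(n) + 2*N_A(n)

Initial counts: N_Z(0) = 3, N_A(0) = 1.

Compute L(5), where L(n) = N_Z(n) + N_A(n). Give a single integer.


Answer: 436

Derivation:
Step 0: N_Z=3, N_A=1, L=4
Step 1: N_Z=2, N_A=5, L=7
Step 2: N_Z=10, N_A=12, L=22
Step 3: N_Z=24, N_A=34, L=58
Step 4: N_Z=68, N_A=92, L=160
Step 5: N_Z=184, N_A=252, L=436


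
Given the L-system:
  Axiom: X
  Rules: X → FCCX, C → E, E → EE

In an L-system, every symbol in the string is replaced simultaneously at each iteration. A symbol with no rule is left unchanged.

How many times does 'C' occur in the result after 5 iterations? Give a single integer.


Answer: 2

Derivation:
Step 0: X  (0 'C')
Step 1: FCCX  (2 'C')
Step 2: FEEFCCX  (2 'C')
Step 3: FEEEEFEEFCCX  (2 'C')
Step 4: FEEEEEEEEFEEEEFEEFCCX  (2 'C')
Step 5: FEEEEEEEEEEEEEEEEFEEEEEEEEFEEEEFEEFCCX  (2 'C')


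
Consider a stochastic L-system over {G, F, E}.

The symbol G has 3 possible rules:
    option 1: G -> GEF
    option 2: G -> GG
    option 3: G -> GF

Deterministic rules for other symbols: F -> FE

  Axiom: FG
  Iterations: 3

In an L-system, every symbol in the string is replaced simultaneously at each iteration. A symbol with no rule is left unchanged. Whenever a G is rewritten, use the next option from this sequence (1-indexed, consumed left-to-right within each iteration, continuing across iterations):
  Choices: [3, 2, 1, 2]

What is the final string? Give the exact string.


Step 0: FG
Step 1: FEGF  (used choices [3])
Step 2: FEEGGFE  (used choices [2])
Step 3: FEEEGEFGGFEE  (used choices [1, 2])

Answer: FEEEGEFGGFEE


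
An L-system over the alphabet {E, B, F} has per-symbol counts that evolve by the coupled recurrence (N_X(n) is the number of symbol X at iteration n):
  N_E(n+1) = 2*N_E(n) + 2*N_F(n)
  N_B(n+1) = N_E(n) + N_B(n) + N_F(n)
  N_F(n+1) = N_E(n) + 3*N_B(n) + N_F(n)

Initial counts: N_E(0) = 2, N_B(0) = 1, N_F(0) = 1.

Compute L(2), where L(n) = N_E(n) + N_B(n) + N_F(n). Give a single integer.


Step 0: N_E=2, N_B=1, N_F=1, L=4
Step 1: N_E=6, N_B=4, N_F=6, L=16
Step 2: N_E=24, N_B=16, N_F=24, L=64

Answer: 64


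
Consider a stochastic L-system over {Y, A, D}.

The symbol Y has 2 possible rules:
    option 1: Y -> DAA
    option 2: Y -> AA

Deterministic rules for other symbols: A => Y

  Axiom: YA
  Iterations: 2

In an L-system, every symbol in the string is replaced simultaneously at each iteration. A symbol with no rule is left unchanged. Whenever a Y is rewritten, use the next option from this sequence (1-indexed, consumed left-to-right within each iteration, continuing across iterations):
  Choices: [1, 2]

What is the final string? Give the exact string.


Step 0: YA
Step 1: DAAY  (used choices [1])
Step 2: DYYAA  (used choices [2])

Answer: DYYAA


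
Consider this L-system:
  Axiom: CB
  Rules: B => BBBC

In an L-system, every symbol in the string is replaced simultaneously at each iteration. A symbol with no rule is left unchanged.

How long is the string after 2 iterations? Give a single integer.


Answer: 14

Derivation:
Step 0: length = 2
Step 1: length = 5
Step 2: length = 14


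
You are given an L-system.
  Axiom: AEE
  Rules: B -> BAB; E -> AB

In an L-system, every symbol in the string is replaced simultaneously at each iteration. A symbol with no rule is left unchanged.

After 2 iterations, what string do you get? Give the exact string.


Step 0: AEE
Step 1: AABAB
Step 2: AABABABAB

Answer: AABABABAB


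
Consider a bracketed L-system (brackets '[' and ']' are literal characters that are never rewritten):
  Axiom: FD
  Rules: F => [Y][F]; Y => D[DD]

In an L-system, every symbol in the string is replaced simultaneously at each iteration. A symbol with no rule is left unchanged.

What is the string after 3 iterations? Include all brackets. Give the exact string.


Step 0: FD
Step 1: [Y][F]D
Step 2: [D[DD]][[Y][F]]D
Step 3: [D[DD]][[D[DD]][[Y][F]]]D

Answer: [D[DD]][[D[DD]][[Y][F]]]D


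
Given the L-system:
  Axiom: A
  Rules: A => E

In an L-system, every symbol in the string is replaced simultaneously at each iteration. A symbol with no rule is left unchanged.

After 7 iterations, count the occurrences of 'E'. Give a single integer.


Answer: 1

Derivation:
Step 0: A  (0 'E')
Step 1: E  (1 'E')
Step 2: E  (1 'E')
Step 3: E  (1 'E')
Step 4: E  (1 'E')
Step 5: E  (1 'E')
Step 6: E  (1 'E')
Step 7: E  (1 'E')


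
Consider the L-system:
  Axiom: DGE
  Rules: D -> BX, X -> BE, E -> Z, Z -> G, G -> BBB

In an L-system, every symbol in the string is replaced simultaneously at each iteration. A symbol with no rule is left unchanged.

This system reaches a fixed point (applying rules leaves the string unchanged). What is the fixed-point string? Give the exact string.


Answer: BBBBBBBBBBB

Derivation:
Step 0: DGE
Step 1: BXBBBZ
Step 2: BBEBBBG
Step 3: BBZBBBBBB
Step 4: BBGBBBBBB
Step 5: BBBBBBBBBBB
Step 6: BBBBBBBBBBB  (unchanged — fixed point at step 5)


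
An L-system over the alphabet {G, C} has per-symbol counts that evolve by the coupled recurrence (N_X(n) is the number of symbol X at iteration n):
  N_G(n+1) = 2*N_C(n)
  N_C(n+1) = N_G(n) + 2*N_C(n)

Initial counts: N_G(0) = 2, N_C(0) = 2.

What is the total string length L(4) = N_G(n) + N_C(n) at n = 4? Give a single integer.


Answer: 208

Derivation:
Step 0: N_G=2, N_C=2, L=4
Step 1: N_G=4, N_C=6, L=10
Step 2: N_G=12, N_C=16, L=28
Step 3: N_G=32, N_C=44, L=76
Step 4: N_G=88, N_C=120, L=208


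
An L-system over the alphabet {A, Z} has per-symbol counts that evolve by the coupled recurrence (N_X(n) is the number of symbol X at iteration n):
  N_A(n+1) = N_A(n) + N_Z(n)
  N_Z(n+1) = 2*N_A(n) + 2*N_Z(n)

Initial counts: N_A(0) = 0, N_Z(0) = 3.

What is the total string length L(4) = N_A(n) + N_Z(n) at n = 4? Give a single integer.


Step 0: N_A=0, N_Z=3, L=3
Step 1: N_A=3, N_Z=6, L=9
Step 2: N_A=9, N_Z=18, L=27
Step 3: N_A=27, N_Z=54, L=81
Step 4: N_A=81, N_Z=162, L=243

Answer: 243


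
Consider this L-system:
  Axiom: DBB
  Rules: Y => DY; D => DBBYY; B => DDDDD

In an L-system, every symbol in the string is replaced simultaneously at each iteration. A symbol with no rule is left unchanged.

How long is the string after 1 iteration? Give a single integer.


Step 0: length = 3
Step 1: length = 15

Answer: 15


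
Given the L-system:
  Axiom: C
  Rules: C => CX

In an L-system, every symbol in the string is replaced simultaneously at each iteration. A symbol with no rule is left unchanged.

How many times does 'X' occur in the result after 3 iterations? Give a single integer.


Answer: 3

Derivation:
Step 0: C  (0 'X')
Step 1: CX  (1 'X')
Step 2: CXX  (2 'X')
Step 3: CXXX  (3 'X')


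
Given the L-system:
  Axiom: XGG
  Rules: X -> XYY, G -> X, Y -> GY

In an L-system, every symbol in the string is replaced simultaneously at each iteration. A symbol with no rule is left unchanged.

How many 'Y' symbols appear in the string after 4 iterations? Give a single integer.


Answer: 24

Derivation:
Step 0: XGG  (0 'Y')
Step 1: XYYXX  (2 'Y')
Step 2: XYYGYGYXYYXYY  (8 'Y')
Step 3: XYYGYGYXGYXGYXYYGYGYXYYGYGY  (14 'Y')
Step 4: XYYGYGYXGYXGYXYYXGYXYYXGYXYYGYGYXGYXGYXYYGYGYXGYXGY  (24 'Y')


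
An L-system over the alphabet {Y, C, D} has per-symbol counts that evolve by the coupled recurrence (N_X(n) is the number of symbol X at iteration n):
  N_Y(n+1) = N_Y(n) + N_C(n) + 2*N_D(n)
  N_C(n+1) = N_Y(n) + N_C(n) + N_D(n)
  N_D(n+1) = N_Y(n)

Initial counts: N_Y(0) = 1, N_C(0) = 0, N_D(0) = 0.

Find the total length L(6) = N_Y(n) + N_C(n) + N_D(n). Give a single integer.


Step 0: N_Y=1, N_C=0, N_D=0, L=1
Step 1: N_Y=1, N_C=1, N_D=1, L=3
Step 2: N_Y=4, N_C=3, N_D=1, L=8
Step 3: N_Y=9, N_C=8, N_D=4, L=21
Step 4: N_Y=25, N_C=21, N_D=9, L=55
Step 5: N_Y=64, N_C=55, N_D=25, L=144
Step 6: N_Y=169, N_C=144, N_D=64, L=377

Answer: 377


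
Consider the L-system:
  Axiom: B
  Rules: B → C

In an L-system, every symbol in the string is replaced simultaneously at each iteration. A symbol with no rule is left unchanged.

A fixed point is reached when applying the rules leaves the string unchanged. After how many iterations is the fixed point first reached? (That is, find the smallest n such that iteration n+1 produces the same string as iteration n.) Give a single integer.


Answer: 1

Derivation:
Step 0: B
Step 1: C
Step 2: C  (unchanged — fixed point at step 1)


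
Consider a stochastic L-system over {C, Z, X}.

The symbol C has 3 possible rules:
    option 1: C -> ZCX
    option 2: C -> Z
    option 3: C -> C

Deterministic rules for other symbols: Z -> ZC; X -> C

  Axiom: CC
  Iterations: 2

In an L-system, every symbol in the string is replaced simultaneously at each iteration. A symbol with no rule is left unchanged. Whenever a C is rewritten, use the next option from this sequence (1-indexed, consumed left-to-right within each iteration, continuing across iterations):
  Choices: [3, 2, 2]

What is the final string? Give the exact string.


Answer: ZZC

Derivation:
Step 0: CC
Step 1: CZ  (used choices [3, 2])
Step 2: ZZC  (used choices [2])


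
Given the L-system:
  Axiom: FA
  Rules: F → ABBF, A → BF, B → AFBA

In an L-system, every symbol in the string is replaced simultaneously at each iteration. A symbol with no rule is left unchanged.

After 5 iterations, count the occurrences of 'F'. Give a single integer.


Answer: 244

Derivation:
Step 0: FA  (1 'F')
Step 1: ABBFBF  (2 'F')
Step 2: BFAFBAAFBAABBFAFBAABBF  (6 'F')
Step 3: AFBAABBFBFABBFAFBABFBFABBFAFBABFBFAFBAAFBAABBFBFABBFAFBABFBFAFBAAFBAABBF  (22 'F')
Step 4: BFABBFAFBABFBFAFBAAFBAABBFAFBAABBFBFAFBAAFBAABBFBFABBFAFBABFAFBAABBFAFBAABBFBFAFBAAFBAABBFBFABBFAFBABFAFBAABBFAFBAABBFBFABBFAFBABFBFABBFAFBABFBFAFBAAFBAABBFAFBAABBFBFAFBAAFBAABBFBFABBFAFBABFAFBAABBFAFBAABBFBFABBFAFBABFBFABBFAFBABFBFAFBAAFBAABBF  (72 'F')
Step 5: AFBAABBFBFAFBAAFBAABBFBFABBFAFBABFAFBAABBFAFBAABBFBFABBFAFBABFBFABBFAFBABFBFAFBAAFBAABBFBFABBFAFBABFBFAFBAAFBAABBFAFBAABBFBFABBFAFBABFBFABBFAFBABFBFAFBAAFBAABBFAFBAABBFBFAFBAAFBAABBFBFABBFAFBABFAFBAABBFBFABBFAFBABFBFAFBAAFBAABBFBFABBFAFBABFBFAFBAAFBAABBFAFBAABBFBFABBFAFBABFBFABBFAFBABFBFAFBAAFBAABBFAFBAABBFBFAFBAAFBAABBFBFABBFAFBABFAFBAABBFBFABBFAFBABFBFAFBAAFBAABBFBFABBFAFBABFBFAFBAAFBAABBFAFBAABBFBFAFBAAFBAABBFBFABBFAFBABFAFBAABBFAFBAABBFBFAFBAAFBAABBFBFABBFAFBABFAFBAABBFAFBAABBFBFABBFAFBABFBFABBFAFBABFBFAFBAAFBAABBFBFABBFAFBABFBFAFBAAFBAABBFAFBAABBFBFABBFAFBABFBFABBFAFBABFBFAFBAAFBAABBFAFBAABBFBFAFBAAFBAABBFBFABBFAFBABFAFBAABBFBFABBFAFBABFBFAFBAAFBAABBFBFABBFAFBABFBFAFBAAFBAABBFAFBAABBFBFAFBAAFBAABBFBFABBFAFBABFAFBAABBFAFBAABBFBFAFBAAFBAABBFBFABBFAFBABFAFBAABBFAFBAABBFBFABBFAFBABFBFABBFAFBABFBFAFBAAFBAABBF  (244 'F')


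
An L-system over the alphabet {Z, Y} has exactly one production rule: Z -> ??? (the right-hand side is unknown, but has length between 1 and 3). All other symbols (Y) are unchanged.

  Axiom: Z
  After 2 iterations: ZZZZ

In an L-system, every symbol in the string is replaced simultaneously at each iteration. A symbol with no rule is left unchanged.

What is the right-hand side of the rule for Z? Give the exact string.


Answer: ZZ

Derivation:
Trying Z -> ZZ:
  Step 0: Z
  Step 1: ZZ
  Step 2: ZZZZ
Matches the given result.


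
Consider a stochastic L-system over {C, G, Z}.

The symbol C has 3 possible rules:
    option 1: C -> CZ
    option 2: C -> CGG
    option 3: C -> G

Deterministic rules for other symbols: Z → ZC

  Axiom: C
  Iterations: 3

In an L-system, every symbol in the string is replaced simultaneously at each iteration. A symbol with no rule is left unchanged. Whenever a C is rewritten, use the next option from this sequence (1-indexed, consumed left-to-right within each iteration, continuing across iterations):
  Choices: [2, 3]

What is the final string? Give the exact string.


Step 0: C
Step 1: CGG  (used choices [2])
Step 2: GGG  (used choices [3])
Step 3: GGG  (used choices [])

Answer: GGG


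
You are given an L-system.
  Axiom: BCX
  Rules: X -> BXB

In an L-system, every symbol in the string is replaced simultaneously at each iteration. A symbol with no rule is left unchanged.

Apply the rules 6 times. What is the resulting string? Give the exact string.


Answer: BCBBBBBBXBBBBBB

Derivation:
Step 0: BCX
Step 1: BCBXB
Step 2: BCBBXBB
Step 3: BCBBBXBBB
Step 4: BCBBBBXBBBB
Step 5: BCBBBBBXBBBBB
Step 6: BCBBBBBBXBBBBBB


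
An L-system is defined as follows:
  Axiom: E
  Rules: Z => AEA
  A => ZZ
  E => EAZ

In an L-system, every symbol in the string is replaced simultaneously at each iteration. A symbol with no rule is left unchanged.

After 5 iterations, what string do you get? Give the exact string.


Answer: EAZZZAEAAEAAEAZZEAZZZZZEAZZZZZEAZZZAEAAEAEAZZZAEAAEAAEAAEAAEAEAZZZAEAAEAAEAAEAAEAEAZZZAEAAEAAEAZZEAZZZZZEAZZZEAZZZAEAAEAAEAZZEAZZZZZEAZZZZZEAZZZ

Derivation:
Step 0: E
Step 1: EAZ
Step 2: EAZZZAEA
Step 3: EAZZZAEAAEAAEAZZEAZZZ
Step 4: EAZZZAEAAEAAEAZZEAZZZZZEAZZZZZEAZZZAEAAEAEAZZZAEAAEAAEA
Step 5: EAZZZAEAAEAAEAZZEAZZZZZEAZZZZZEAZZZAEAAEAEAZZZAEAAEAAEAAEAAEAEAZZZAEAAEAAEAAEAAEAEAZZZAEAAEAAEAZZEAZZZZZEAZZZEAZZZAEAAEAAEAZZEAZZZZZEAZZZZZEAZZZ


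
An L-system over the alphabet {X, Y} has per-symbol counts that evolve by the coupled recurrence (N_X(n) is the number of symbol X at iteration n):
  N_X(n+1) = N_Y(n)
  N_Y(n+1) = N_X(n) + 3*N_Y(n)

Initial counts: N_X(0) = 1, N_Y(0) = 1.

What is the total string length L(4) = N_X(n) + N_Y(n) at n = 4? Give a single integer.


Answer: 185

Derivation:
Step 0: N_X=1, N_Y=1, L=2
Step 1: N_X=1, N_Y=4, L=5
Step 2: N_X=4, N_Y=13, L=17
Step 3: N_X=13, N_Y=43, L=56
Step 4: N_X=43, N_Y=142, L=185


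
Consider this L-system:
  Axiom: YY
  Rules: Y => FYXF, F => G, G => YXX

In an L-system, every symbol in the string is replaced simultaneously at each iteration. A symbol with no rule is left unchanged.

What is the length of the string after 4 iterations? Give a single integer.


Answer: 54

Derivation:
Step 0: length = 2
Step 1: length = 8
Step 2: length = 14
Step 3: length = 28
Step 4: length = 54


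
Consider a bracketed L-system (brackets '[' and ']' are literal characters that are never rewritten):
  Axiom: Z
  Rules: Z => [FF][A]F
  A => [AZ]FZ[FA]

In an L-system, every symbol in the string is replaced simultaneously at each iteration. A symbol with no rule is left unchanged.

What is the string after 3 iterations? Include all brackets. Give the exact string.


Answer: [FF][[[AZ]FZ[FA][FF][A]F]F[FF][A]F[F[AZ]FZ[FA]]]F

Derivation:
Step 0: Z
Step 1: [FF][A]F
Step 2: [FF][[AZ]FZ[FA]]F
Step 3: [FF][[[AZ]FZ[FA][FF][A]F]F[FF][A]F[F[AZ]FZ[FA]]]F


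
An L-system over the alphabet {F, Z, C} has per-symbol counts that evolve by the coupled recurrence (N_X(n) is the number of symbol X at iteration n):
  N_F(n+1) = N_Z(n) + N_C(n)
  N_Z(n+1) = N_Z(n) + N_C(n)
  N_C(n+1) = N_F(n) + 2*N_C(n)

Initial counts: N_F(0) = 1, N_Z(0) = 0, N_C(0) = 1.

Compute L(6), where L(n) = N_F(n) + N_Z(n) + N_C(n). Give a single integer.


Step 0: N_F=1, N_Z=0, N_C=1, L=2
Step 1: N_F=1, N_Z=1, N_C=3, L=5
Step 2: N_F=4, N_Z=4, N_C=7, L=15
Step 3: N_F=11, N_Z=11, N_C=18, L=40
Step 4: N_F=29, N_Z=29, N_C=47, L=105
Step 5: N_F=76, N_Z=76, N_C=123, L=275
Step 6: N_F=199, N_Z=199, N_C=322, L=720

Answer: 720


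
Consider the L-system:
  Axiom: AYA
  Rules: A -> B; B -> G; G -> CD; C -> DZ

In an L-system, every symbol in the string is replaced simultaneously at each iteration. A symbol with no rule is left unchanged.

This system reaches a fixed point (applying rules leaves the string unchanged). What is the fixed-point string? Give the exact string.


Answer: DZDYDZD

Derivation:
Step 0: AYA
Step 1: BYB
Step 2: GYG
Step 3: CDYCD
Step 4: DZDYDZD
Step 5: DZDYDZD  (unchanged — fixed point at step 4)


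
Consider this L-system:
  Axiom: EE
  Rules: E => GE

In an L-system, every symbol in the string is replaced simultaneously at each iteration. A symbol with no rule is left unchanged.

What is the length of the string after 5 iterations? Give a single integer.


Step 0: length = 2
Step 1: length = 4
Step 2: length = 6
Step 3: length = 8
Step 4: length = 10
Step 5: length = 12

Answer: 12


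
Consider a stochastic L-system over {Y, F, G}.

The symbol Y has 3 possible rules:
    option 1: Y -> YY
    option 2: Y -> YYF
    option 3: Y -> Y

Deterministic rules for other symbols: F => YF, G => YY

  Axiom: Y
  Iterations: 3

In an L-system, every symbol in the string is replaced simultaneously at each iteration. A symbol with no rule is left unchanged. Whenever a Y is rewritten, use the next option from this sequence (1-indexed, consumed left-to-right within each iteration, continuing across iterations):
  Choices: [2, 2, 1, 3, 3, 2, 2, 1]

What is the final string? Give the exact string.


Answer: YYYFYYFYYFYYYF

Derivation:
Step 0: Y
Step 1: YYF  (used choices [2])
Step 2: YYFYYYF  (used choices [2, 1])
Step 3: YYYFYYFYYFYYYF  (used choices [3, 3, 2, 2, 1])


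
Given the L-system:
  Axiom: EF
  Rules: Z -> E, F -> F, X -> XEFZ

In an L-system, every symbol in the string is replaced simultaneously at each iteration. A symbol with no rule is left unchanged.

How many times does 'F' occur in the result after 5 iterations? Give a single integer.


Step 0: EF  (1 'F')
Step 1: EF  (1 'F')
Step 2: EF  (1 'F')
Step 3: EF  (1 'F')
Step 4: EF  (1 'F')
Step 5: EF  (1 'F')

Answer: 1


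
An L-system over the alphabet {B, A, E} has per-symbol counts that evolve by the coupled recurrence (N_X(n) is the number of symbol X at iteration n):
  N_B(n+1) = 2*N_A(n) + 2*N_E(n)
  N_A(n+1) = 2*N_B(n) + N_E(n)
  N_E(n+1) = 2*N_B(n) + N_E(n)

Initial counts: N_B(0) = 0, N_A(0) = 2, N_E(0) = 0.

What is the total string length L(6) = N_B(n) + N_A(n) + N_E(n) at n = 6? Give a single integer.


Answer: 1968

Derivation:
Step 0: N_B=0, N_A=2, N_E=0, L=2
Step 1: N_B=4, N_A=0, N_E=0, L=4
Step 2: N_B=0, N_A=8, N_E=8, L=16
Step 3: N_B=32, N_A=8, N_E=8, L=48
Step 4: N_B=32, N_A=72, N_E=72, L=176
Step 5: N_B=288, N_A=136, N_E=136, L=560
Step 6: N_B=544, N_A=712, N_E=712, L=1968


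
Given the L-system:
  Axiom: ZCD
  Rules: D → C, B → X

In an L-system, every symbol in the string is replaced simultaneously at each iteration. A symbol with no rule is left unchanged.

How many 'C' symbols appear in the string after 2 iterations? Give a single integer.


Step 0: ZCD  (1 'C')
Step 1: ZCC  (2 'C')
Step 2: ZCC  (2 'C')

Answer: 2


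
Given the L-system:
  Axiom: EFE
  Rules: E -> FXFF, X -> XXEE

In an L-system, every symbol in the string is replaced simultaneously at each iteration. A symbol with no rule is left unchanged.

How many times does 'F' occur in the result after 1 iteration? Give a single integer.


Answer: 7

Derivation:
Step 0: EFE  (1 'F')
Step 1: FXFFFFXFF  (7 'F')


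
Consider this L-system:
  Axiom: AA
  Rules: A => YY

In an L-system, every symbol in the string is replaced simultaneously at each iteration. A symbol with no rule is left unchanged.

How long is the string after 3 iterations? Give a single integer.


Answer: 4

Derivation:
Step 0: length = 2
Step 1: length = 4
Step 2: length = 4
Step 3: length = 4


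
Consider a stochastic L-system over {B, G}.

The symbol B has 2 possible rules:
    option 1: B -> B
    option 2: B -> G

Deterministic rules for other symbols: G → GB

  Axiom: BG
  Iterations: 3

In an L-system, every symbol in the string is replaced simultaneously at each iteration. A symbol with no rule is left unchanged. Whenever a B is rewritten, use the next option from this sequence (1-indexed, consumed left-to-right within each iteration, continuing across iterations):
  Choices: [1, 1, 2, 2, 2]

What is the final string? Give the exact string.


Step 0: BG
Step 1: BGB  (used choices [1])
Step 2: BGBG  (used choices [1, 2])
Step 3: GGBGGB  (used choices [2, 2])

Answer: GGBGGB


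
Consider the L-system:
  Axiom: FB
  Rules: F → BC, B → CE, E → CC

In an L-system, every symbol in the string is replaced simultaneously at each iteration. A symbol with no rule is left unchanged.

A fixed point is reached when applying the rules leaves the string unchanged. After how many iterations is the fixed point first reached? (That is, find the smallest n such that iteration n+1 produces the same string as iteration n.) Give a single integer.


Step 0: FB
Step 1: BCCE
Step 2: CECCCC
Step 3: CCCCCCC
Step 4: CCCCCCC  (unchanged — fixed point at step 3)

Answer: 3


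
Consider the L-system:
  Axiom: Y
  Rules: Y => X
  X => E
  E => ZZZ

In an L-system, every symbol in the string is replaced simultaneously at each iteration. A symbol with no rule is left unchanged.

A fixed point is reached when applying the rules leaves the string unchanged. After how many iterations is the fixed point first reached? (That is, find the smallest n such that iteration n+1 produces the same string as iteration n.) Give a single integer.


Answer: 3

Derivation:
Step 0: Y
Step 1: X
Step 2: E
Step 3: ZZZ
Step 4: ZZZ  (unchanged — fixed point at step 3)


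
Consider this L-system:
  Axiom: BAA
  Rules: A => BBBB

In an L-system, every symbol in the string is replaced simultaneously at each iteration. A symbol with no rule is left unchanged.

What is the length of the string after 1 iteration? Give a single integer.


Step 0: length = 3
Step 1: length = 9

Answer: 9


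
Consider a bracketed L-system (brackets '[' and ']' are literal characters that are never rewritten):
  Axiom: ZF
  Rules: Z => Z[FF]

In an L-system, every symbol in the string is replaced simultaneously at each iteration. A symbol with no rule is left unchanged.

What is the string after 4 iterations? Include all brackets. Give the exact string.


Answer: Z[FF][FF][FF][FF]F

Derivation:
Step 0: ZF
Step 1: Z[FF]F
Step 2: Z[FF][FF]F
Step 3: Z[FF][FF][FF]F
Step 4: Z[FF][FF][FF][FF]F


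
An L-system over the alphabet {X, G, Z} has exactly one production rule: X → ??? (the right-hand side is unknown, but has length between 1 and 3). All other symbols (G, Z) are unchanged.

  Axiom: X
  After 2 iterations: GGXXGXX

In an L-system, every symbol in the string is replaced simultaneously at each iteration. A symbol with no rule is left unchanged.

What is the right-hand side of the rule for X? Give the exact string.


Trying X → GXX:
  Step 0: X
  Step 1: GXX
  Step 2: GGXXGXX
Matches the given result.

Answer: GXX


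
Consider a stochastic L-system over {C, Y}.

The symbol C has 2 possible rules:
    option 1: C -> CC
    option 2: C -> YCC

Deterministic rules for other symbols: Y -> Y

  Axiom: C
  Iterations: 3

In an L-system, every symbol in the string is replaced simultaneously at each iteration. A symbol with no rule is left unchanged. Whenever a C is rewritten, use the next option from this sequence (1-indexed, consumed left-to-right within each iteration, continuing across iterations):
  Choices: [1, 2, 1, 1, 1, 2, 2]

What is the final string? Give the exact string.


Answer: YCCCCYCCYCC

Derivation:
Step 0: C
Step 1: CC  (used choices [1])
Step 2: YCCCC  (used choices [2, 1])
Step 3: YCCCCYCCYCC  (used choices [1, 1, 2, 2])


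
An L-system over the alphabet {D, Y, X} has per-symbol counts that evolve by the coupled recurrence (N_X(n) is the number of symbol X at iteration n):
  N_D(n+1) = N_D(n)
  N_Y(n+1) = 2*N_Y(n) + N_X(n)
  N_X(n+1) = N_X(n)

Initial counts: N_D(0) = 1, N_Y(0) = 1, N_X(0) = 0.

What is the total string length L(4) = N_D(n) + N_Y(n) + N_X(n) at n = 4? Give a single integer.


Answer: 17

Derivation:
Step 0: N_D=1, N_Y=1, N_X=0, L=2
Step 1: N_D=1, N_Y=2, N_X=0, L=3
Step 2: N_D=1, N_Y=4, N_X=0, L=5
Step 3: N_D=1, N_Y=8, N_X=0, L=9
Step 4: N_D=1, N_Y=16, N_X=0, L=17


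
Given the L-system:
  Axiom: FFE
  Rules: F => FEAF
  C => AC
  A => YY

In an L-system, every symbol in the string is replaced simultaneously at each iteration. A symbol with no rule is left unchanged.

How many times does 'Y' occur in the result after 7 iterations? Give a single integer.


Answer: 252

Derivation:
Step 0: length=3, 'Y' count=0
Step 1: length=9, 'Y' count=0
Step 2: length=23, 'Y' count=4
Step 3: length=51, 'Y' count=12
Step 4: length=107, 'Y' count=28
Step 5: length=219, 'Y' count=60
Step 6: length=443, 'Y' count=124
Step 7: length=891, 'Y' count=252
Final string: FEAFEYYFEAFEYYFEAFEYYFEAFEYYFEAFEYYFEAFEYYFEAFEYYFEAFEYYFEAFEYYFEAFEYYFEAFEYYFEAFEYYFEAFEYYFEAFEYYFEAFEYYFEAFEYYFEAFEYYFEAFEYYFEAFEYYFEAFEYYFEAFEYYFEAFEYYFEAFEYYFEAFEYYFEAFEYYFEAFEYYFEAFEYYFEAFEYYFEAFEYYFEAFEYYFEAFEYYFEAFEYYFEAFEYYFEAFEYYFEAFEYYFEAFEYYFEAFEYYFEAFEYYFEAFEYYFEAFEYYFEAFEYYFEAFEYYFEAFEYYFEAFEYYFEAFEYYFEAFEYYFEAFEYYFEAFEYYFEAFEYYFEAFEYYFEAFEYYFEAFEYYFEAFEYYFEAFEYYFEAFEYYFEAFEYYFEAFEYYFEAFEYYFEAFEYYFEAFEYYFEAFEYYFEAFEYYFEAFEYYFEAFFEAFEYYFEAFEYYFEAFEYYFEAFEYYFEAFEYYFEAFEYYFEAFEYYFEAFEYYFEAFEYYFEAFEYYFEAFEYYFEAFEYYFEAFEYYFEAFEYYFEAFEYYFEAFEYYFEAFEYYFEAFEYYFEAFEYYFEAFEYYFEAFEYYFEAFEYYFEAFEYYFEAFEYYFEAFEYYFEAFEYYFEAFEYYFEAFEYYFEAFEYYFEAFEYYFEAFEYYFEAFEYYFEAFEYYFEAFEYYFEAFEYYFEAFEYYFEAFEYYFEAFEYYFEAFEYYFEAFEYYFEAFEYYFEAFEYYFEAFEYYFEAFEYYFEAFEYYFEAFEYYFEAFEYYFEAFEYYFEAFEYYFEAFEYYFEAFEYYFEAFEYYFEAFEYYFEAFEYYFEAFEYYFEAFEYYFEAFEYYFEAFEYYFEAFEYYFEAFEYYFEAFEYYFEAFEYYFEAFEYYFEAFE


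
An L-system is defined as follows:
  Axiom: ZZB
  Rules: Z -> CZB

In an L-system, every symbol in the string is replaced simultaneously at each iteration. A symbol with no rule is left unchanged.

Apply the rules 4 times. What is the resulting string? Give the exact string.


Answer: CCCCZBBBBCCCCZBBBBB

Derivation:
Step 0: ZZB
Step 1: CZBCZBB
Step 2: CCZBBCCZBBB
Step 3: CCCZBBBCCCZBBBB
Step 4: CCCCZBBBBCCCCZBBBBB


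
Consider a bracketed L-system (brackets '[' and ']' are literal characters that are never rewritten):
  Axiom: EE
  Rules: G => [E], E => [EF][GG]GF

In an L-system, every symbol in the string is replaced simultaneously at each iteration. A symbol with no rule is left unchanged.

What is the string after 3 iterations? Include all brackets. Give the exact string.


Step 0: EE
Step 1: [EF][GG]GF[EF][GG]GF
Step 2: [[EF][GG]GFF][[E][E]][E]F[[EF][GG]GFF][[E][E]][E]F
Step 3: [[[EF][GG]GFF][[E][E]][E]FF][[[EF][GG]GF][[EF][GG]GF]][[EF][GG]GF]F[[[EF][GG]GFF][[E][E]][E]FF][[[EF][GG]GF][[EF][GG]GF]][[EF][GG]GF]F

Answer: [[[EF][GG]GFF][[E][E]][E]FF][[[EF][GG]GF][[EF][GG]GF]][[EF][GG]GF]F[[[EF][GG]GFF][[E][E]][E]FF][[[EF][GG]GF][[EF][GG]GF]][[EF][GG]GF]F


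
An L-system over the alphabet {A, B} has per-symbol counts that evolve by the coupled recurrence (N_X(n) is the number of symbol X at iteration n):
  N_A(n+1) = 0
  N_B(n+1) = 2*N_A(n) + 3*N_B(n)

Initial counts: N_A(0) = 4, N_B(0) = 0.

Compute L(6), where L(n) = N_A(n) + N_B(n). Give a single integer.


Answer: 1944

Derivation:
Step 0: N_A=4, N_B=0, L=4
Step 1: N_A=0, N_B=8, L=8
Step 2: N_A=0, N_B=24, L=24
Step 3: N_A=0, N_B=72, L=72
Step 4: N_A=0, N_B=216, L=216
Step 5: N_A=0, N_B=648, L=648
Step 6: N_A=0, N_B=1944, L=1944


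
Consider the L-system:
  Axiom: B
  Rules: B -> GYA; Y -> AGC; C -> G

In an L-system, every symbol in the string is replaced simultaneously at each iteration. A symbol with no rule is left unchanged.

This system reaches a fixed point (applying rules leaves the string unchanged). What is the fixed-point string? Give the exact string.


Step 0: B
Step 1: GYA
Step 2: GAGCA
Step 3: GAGGA
Step 4: GAGGA  (unchanged — fixed point at step 3)

Answer: GAGGA


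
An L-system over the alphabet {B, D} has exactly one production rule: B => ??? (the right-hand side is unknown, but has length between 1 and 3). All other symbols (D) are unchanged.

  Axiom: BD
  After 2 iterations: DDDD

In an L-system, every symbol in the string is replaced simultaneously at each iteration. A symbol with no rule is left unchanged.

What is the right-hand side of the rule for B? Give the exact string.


Trying B => DDD:
  Step 0: BD
  Step 1: DDDD
  Step 2: DDDD
Matches the given result.

Answer: DDD


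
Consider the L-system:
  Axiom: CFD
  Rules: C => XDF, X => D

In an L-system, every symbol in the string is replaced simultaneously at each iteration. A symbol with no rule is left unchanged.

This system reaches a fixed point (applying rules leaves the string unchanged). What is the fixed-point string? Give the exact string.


Step 0: CFD
Step 1: XDFFD
Step 2: DDFFD
Step 3: DDFFD  (unchanged — fixed point at step 2)

Answer: DDFFD


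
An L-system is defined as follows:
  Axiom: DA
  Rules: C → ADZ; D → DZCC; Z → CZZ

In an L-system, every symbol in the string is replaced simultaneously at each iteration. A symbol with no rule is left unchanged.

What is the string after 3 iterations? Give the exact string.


Step 0: DA
Step 1: DZCCA
Step 2: DZCCCZZADZADZA
Step 3: DZCCCZZADZADZADZCZZCZZADZCCCZZADZCCCZZA

Answer: DZCCCZZADZADZADZCZZCZZADZCCCZZADZCCCZZA


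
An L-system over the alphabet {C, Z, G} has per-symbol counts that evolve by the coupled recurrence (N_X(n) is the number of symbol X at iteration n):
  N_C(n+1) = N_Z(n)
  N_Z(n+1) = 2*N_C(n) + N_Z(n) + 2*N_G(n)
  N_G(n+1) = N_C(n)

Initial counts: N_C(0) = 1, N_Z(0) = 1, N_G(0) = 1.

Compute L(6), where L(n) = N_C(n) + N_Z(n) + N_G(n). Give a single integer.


Step 0: N_C=1, N_Z=1, N_G=1, L=3
Step 1: N_C=1, N_Z=5, N_G=1, L=7
Step 2: N_C=5, N_Z=9, N_G=1, L=15
Step 3: N_C=9, N_Z=21, N_G=5, L=35
Step 4: N_C=21, N_Z=49, N_G=9, L=79
Step 5: N_C=49, N_Z=109, N_G=21, L=179
Step 6: N_C=109, N_Z=249, N_G=49, L=407

Answer: 407


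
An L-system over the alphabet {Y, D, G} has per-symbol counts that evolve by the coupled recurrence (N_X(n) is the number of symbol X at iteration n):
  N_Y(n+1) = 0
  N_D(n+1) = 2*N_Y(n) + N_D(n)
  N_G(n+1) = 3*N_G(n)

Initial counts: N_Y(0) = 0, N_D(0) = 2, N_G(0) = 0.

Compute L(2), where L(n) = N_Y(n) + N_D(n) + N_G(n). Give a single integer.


Answer: 2

Derivation:
Step 0: N_Y=0, N_D=2, N_G=0, L=2
Step 1: N_Y=0, N_D=2, N_G=0, L=2
Step 2: N_Y=0, N_D=2, N_G=0, L=2


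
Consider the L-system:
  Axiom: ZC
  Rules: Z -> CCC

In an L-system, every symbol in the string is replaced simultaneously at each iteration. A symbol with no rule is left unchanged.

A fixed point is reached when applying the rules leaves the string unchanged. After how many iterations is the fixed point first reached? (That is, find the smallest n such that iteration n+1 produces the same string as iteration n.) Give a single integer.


Step 0: ZC
Step 1: CCCC
Step 2: CCCC  (unchanged — fixed point at step 1)

Answer: 1


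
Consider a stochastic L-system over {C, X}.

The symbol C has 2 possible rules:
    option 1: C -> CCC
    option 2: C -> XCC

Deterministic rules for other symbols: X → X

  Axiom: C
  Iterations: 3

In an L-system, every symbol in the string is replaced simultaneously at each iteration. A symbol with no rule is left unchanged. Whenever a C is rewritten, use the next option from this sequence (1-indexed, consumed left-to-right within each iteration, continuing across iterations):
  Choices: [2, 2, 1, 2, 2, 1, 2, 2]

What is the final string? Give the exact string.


Step 0: C
Step 1: XCC  (used choices [2])
Step 2: XXCCCCC  (used choices [2, 1])
Step 3: XXXCCXCCCCCXCCXCC  (used choices [2, 2, 1, 2, 2])

Answer: XXXCCXCCCCCXCCXCC


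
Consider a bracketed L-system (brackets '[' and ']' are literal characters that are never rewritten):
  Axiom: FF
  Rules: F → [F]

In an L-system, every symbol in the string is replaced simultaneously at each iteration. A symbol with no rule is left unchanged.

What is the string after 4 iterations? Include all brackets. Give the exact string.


Step 0: FF
Step 1: [F][F]
Step 2: [[F]][[F]]
Step 3: [[[F]]][[[F]]]
Step 4: [[[[F]]]][[[[F]]]]

Answer: [[[[F]]]][[[[F]]]]


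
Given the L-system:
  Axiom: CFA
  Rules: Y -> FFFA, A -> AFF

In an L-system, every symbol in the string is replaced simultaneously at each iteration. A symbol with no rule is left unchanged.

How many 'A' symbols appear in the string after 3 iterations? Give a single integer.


Answer: 1

Derivation:
Step 0: CFA  (1 'A')
Step 1: CFAFF  (1 'A')
Step 2: CFAFFFF  (1 'A')
Step 3: CFAFFFFFF  (1 'A')


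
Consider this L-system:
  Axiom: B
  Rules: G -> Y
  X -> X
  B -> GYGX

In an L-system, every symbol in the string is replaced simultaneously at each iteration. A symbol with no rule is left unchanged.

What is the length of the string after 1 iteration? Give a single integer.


Step 0: length = 1
Step 1: length = 4

Answer: 4


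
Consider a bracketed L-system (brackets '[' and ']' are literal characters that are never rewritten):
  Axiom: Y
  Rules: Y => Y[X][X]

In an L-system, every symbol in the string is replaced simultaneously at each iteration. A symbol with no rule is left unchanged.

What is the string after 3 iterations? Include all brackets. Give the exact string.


Answer: Y[X][X][X][X][X][X]

Derivation:
Step 0: Y
Step 1: Y[X][X]
Step 2: Y[X][X][X][X]
Step 3: Y[X][X][X][X][X][X]


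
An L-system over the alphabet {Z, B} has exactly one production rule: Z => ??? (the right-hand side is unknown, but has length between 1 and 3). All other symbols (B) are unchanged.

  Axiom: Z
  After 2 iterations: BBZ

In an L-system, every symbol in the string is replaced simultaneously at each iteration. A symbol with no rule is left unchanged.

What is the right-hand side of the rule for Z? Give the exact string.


Trying Z => BZ:
  Step 0: Z
  Step 1: BZ
  Step 2: BBZ
Matches the given result.

Answer: BZ


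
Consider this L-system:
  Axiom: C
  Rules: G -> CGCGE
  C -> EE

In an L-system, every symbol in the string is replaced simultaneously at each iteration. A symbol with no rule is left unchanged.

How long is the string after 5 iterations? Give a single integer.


Step 0: length = 1
Step 1: length = 2
Step 2: length = 2
Step 3: length = 2
Step 4: length = 2
Step 5: length = 2

Answer: 2


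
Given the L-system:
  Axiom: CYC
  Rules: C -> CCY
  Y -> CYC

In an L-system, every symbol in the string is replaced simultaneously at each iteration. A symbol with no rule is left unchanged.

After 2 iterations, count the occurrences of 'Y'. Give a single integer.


Answer: 9

Derivation:
Step 0: CYC  (1 'Y')
Step 1: CCYCYCCCY  (3 'Y')
Step 2: CCYCCYCYCCCYCYCCCYCCYCCYCYC  (9 'Y')


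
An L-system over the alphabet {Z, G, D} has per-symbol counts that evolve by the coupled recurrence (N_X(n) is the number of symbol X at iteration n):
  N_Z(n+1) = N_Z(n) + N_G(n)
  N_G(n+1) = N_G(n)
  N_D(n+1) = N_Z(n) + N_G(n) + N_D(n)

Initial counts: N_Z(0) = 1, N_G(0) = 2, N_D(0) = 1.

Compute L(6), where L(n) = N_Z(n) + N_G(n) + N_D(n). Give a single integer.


Step 0: N_Z=1, N_G=2, N_D=1, L=4
Step 1: N_Z=3, N_G=2, N_D=4, L=9
Step 2: N_Z=5, N_G=2, N_D=9, L=16
Step 3: N_Z=7, N_G=2, N_D=16, L=25
Step 4: N_Z=9, N_G=2, N_D=25, L=36
Step 5: N_Z=11, N_G=2, N_D=36, L=49
Step 6: N_Z=13, N_G=2, N_D=49, L=64

Answer: 64


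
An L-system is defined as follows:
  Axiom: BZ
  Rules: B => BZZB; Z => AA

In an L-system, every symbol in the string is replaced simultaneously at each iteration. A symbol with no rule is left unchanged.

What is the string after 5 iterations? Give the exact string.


Answer: BZZBAAAABZZBAAAABZZBAAAABZZBAAAABZZBAAAABZZBAAAABZZBAAAABZZBAAAABZZBAAAABZZBAAAABZZBAAAABZZBAAAABZZBAAAABZZBAAAABZZBAAAABZZBAA

Derivation:
Step 0: BZ
Step 1: BZZBAA
Step 2: BZZBAAAABZZBAA
Step 3: BZZBAAAABZZBAAAABZZBAAAABZZBAA
Step 4: BZZBAAAABZZBAAAABZZBAAAABZZBAAAABZZBAAAABZZBAAAABZZBAAAABZZBAA
Step 5: BZZBAAAABZZBAAAABZZBAAAABZZBAAAABZZBAAAABZZBAAAABZZBAAAABZZBAAAABZZBAAAABZZBAAAABZZBAAAABZZBAAAABZZBAAAABZZBAAAABZZBAAAABZZBAA
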